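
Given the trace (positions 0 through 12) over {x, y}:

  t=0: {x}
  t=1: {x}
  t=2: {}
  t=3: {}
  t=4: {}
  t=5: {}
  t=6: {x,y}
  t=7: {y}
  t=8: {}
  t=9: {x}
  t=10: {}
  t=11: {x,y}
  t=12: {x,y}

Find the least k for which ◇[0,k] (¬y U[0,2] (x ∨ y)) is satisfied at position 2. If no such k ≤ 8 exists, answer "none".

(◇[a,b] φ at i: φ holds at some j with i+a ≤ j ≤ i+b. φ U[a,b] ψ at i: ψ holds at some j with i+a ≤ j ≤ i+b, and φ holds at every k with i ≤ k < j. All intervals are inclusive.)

2

Scan j = 2,3,… for (¬y U[0,2] (x ∨ y)):
  j=2: fails
  j=3: fails
  j=4: holds
First hit at j=4, so smallest k = 4-2 = 2.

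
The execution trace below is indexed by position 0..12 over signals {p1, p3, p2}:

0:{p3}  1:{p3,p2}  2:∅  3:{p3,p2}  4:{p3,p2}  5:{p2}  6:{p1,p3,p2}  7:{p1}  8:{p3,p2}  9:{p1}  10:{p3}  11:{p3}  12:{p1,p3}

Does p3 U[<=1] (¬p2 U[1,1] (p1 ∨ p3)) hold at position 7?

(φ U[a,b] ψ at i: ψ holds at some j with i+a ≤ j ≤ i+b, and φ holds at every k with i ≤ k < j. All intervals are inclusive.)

Holds

Need some j in [7,8] with (¬p2 U[1,1] (p1 ∨ p3)), and p3 at every k in [7,j-1].
  j=7: (¬p2 U[1,1] (p1 ∨ p3)) holds; no prefix to check → satisfied.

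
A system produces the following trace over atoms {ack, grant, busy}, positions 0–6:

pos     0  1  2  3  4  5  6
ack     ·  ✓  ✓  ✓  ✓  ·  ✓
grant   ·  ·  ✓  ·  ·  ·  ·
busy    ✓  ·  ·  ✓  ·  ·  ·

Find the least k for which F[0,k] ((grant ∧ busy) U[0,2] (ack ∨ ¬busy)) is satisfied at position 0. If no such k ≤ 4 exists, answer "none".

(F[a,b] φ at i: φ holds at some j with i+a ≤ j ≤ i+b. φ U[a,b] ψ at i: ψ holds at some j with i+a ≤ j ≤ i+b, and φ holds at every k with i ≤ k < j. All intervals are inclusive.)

1

Scan j = 0,1,… for ((grant ∧ busy) U[0,2] (ack ∨ ¬busy)):
  j=0: fails
  j=1: holds
First hit at j=1, so smallest k = 1-0 = 1.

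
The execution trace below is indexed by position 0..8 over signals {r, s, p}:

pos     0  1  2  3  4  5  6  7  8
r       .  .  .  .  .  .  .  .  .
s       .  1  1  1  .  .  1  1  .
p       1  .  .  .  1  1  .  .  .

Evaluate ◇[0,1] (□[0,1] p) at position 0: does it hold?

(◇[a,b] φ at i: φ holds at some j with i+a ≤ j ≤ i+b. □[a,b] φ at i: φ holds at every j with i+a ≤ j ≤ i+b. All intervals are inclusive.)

Check □[0,1] p at each j in [0,1]:
  j=0: fails at 1
  j=1: fails at 1
No position in the window satisfies it → formula fails.

No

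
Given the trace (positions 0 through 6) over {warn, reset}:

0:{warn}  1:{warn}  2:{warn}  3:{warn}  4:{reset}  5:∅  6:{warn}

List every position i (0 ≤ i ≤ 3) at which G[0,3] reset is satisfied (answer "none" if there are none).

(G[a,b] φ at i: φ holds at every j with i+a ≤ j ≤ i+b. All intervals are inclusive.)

Evaluate at each i in [0,3]:
  i=0: ✗ (fails at j=0)
  i=1: ✗ (fails at j=1)
  i=2: ✗ (fails at j=2)
  i=3: ✗ (fails at j=3)

none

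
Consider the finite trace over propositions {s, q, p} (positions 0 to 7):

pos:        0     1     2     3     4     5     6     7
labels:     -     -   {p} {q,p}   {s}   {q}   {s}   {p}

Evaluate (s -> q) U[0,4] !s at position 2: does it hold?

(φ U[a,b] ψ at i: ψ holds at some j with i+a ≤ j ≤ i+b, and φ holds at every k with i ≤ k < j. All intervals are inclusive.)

Yes

Need some j in [2,6] with !s, and (s -> q) at every k in [2,j-1].
  j=2: !s holds; no prefix to check → satisfied.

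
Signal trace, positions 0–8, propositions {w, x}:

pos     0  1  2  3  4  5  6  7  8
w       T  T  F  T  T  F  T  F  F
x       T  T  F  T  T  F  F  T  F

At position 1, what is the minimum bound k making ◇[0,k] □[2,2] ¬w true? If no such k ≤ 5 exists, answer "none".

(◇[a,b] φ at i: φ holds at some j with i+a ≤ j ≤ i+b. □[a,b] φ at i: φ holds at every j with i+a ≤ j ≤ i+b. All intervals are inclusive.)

Scan j = 1,2,… for □[2,2] ¬w:
  j=1: fails
  j=2: fails
  j=3: holds
First hit at j=3, so smallest k = 3-1 = 2.

2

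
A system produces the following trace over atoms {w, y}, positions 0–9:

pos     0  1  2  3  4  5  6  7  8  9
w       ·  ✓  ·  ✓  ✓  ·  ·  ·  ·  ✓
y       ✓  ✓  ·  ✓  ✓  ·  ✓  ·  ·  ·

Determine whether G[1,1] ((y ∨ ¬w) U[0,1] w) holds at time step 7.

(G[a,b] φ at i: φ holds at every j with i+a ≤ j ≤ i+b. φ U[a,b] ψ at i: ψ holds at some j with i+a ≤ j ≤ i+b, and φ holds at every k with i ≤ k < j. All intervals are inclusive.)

Check ((y ∨ ¬w) U[0,1] w) at every j in [8,8]:
  j=8: holds
All positions satisfy it → formula holds.

Yes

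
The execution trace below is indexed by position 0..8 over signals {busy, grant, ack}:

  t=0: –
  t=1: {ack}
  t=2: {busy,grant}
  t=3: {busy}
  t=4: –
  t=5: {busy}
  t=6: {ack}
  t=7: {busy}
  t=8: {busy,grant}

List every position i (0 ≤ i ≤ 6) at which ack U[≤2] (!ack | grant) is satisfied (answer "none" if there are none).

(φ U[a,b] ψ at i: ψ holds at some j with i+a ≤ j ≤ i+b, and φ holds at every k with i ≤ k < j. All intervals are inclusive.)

0, 1, 2, 3, 4, 5, 6

Evaluate at each i in [0,6]:
  i=0: ✓ (rhs at j=0)
  i=1: ✓ (rhs at j=2; lhs holds on [1,1])
  i=2: ✓ (rhs at j=2)
  i=3: ✓ (rhs at j=3)
  i=4: ✓ (rhs at j=4)
  i=5: ✓ (rhs at j=5)
  i=6: ✓ (rhs at j=7; lhs holds on [6,6])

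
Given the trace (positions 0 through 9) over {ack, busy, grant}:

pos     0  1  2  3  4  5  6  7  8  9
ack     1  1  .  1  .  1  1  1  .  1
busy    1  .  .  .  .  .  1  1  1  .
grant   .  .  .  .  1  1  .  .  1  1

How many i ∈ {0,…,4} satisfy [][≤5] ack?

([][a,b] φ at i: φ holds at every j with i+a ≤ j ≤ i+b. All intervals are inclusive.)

0

Evaluate at each i in [0,4]:
  i=0: ✗ (fails at j=2)
  i=1: ✗ (fails at j=2)
  i=2: ✗ (fails at j=2)
  i=3: ✗ (fails at j=4)
  i=4: ✗ (fails at j=4)
Positions where it holds: {} → 0.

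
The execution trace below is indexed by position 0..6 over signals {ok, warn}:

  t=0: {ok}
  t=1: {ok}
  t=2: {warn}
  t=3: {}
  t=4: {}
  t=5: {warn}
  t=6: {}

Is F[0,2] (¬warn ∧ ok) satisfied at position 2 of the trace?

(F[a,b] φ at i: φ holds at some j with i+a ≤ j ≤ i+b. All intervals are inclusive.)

Check (¬warn ∧ ok) at each j in [2,4]:
  j=2: false
  j=3: false
  j=4: false
No position in the window satisfies it → formula fails.

Does not hold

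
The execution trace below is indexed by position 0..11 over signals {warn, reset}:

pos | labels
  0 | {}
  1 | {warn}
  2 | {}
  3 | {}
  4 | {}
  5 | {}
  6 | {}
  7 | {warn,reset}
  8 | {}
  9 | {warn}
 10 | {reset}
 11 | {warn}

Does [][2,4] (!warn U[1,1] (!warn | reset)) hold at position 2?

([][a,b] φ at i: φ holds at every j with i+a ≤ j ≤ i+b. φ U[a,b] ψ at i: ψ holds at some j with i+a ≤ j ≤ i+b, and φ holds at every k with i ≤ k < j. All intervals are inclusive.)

Holds

Check (!warn U[1,1] (!warn | reset)) at every j in [4,6]:
  j=4: holds
  j=5: holds
  j=6: holds
All positions satisfy it → formula holds.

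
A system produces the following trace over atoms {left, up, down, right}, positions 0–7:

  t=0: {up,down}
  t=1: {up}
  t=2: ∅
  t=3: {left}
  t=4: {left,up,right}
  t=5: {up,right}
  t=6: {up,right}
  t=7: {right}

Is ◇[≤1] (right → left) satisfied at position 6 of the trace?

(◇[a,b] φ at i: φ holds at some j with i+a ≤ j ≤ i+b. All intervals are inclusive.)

No

Check (right → left) at each j in [6,7]:
  j=6: false
  j=7: false
No position in the window satisfies it → formula fails.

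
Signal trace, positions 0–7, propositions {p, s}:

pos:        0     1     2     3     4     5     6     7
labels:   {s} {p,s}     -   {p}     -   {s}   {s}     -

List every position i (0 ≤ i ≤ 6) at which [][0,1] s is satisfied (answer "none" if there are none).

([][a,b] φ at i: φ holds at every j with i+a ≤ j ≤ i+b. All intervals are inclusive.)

Evaluate at each i in [0,6]:
  i=0: ✓ (all of [0,1])
  i=1: ✗ (fails at j=2)
  i=2: ✗ (fails at j=2)
  i=3: ✗ (fails at j=3)
  i=4: ✗ (fails at j=4)
  i=5: ✓ (all of [5,6])
  i=6: ✗ (fails at j=7)

0, 5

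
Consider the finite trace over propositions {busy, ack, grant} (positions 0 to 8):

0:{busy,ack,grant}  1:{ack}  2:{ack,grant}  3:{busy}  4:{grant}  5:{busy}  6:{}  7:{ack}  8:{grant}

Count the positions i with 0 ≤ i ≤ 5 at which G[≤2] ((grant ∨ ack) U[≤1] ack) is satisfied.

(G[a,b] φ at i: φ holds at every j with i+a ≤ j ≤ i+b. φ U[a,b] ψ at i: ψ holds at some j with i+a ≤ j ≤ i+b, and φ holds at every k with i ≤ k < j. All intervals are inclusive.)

1

Evaluate at each i in [0,5]:
  i=0: ✓ (all of [0,2])
  i=1: ✗ (fails at j=3)
  i=2: ✗ (fails at j=3)
  i=3: ✗ (fails at j=3)
  i=4: ✗ (fails at j=4)
  i=5: ✗ (fails at j=5)
Positions where it holds: {0} → 1.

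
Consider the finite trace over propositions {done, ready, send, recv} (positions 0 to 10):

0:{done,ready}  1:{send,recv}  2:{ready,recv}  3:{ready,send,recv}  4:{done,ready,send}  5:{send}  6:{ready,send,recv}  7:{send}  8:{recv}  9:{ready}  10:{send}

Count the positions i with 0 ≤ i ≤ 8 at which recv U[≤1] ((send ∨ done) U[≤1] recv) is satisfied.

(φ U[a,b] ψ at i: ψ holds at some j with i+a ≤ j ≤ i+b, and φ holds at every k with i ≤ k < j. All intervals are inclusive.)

Evaluate at each i in [0,8]:
  i=0: ✓ (rhs at j=0)
  i=1: ✓ (rhs at j=1)
  i=2: ✓ (rhs at j=2)
  i=3: ✓ (rhs at j=3)
  i=4: ✗ (lhs fails at k=4 before rhs at j=5)
  i=5: ✓ (rhs at j=5)
  i=6: ✓ (rhs at j=6)
  i=7: ✓ (rhs at j=7)
  i=8: ✓ (rhs at j=8)
Positions where it holds: {0, 1, 2, 3, 5, 6, 7, 8} → 8.

8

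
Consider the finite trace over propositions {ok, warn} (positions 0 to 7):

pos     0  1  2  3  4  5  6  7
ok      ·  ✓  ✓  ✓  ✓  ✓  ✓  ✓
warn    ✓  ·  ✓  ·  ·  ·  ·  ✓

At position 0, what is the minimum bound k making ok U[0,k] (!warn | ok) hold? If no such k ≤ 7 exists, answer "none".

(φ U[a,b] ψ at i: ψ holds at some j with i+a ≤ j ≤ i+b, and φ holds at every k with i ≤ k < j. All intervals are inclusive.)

none

Need earliest j ≥ 0 with (!warn | ok), and ok at every k in [0,j-1].
  j=0: rhs fails.
  j=1: rhs holds but lhs fails at k=0.
  j=2: rhs holds but lhs fails at k=0.
  j=3: rhs holds but lhs fails at k=0.
  j=4: rhs holds but lhs fails at k=0.
  j=5: rhs holds but lhs fails at k=0.
  j=6: rhs holds but lhs fails at k=0.
  j=7: rhs holds but lhs fails at k=0.
No witness within the range → none.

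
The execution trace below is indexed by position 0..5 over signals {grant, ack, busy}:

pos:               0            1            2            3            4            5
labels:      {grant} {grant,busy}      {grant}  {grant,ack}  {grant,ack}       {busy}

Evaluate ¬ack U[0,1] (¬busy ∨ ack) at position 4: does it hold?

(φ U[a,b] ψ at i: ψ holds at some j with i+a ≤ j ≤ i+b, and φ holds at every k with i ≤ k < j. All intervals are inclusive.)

Need some j in [4,5] with (¬busy ∨ ack), and ¬ack at every k in [4,j-1].
  j=4: (¬busy ∨ ack) holds; no prefix to check → satisfied.

True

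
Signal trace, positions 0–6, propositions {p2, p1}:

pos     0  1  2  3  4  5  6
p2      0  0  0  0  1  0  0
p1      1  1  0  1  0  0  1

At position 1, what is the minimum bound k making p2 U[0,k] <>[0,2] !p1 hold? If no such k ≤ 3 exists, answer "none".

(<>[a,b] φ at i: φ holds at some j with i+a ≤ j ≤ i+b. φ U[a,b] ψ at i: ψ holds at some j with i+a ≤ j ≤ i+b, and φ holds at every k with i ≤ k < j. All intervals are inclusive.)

Need earliest j ≥ 1 with <>[0,2] !p1, and p2 at every k in [1,j-1].
  j=1: rhs holds (empty prefix). k = 0.

0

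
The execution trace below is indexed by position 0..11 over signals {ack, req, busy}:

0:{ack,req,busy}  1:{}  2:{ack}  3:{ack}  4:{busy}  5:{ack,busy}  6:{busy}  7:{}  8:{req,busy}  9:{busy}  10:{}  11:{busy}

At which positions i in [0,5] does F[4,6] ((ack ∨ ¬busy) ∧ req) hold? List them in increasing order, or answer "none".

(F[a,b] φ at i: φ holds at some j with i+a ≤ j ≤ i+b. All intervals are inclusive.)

none

Evaluate at each i in [0,5]:
  i=0: ✗ (none in [4,6])
  i=1: ✗ (none in [5,7])
  i=2: ✗ (none in [6,8])
  i=3: ✗ (none in [7,9])
  i=4: ✗ (none in [8,10])
  i=5: ✗ (none in [9,11])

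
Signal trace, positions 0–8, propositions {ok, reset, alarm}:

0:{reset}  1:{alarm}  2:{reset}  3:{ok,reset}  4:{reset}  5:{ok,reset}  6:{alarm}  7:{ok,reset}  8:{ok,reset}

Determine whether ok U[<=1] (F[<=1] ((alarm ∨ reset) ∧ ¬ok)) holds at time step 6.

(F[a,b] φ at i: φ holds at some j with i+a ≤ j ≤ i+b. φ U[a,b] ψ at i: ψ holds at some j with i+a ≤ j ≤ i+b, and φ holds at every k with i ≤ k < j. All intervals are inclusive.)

Holds

Need some j in [6,7] with F[<=1] ((alarm ∨ reset) ∧ ¬ok), and ok at every k in [6,j-1].
  j=6: F[<=1] ((alarm ∨ reset) ∧ ¬ok) holds; no prefix to check → satisfied.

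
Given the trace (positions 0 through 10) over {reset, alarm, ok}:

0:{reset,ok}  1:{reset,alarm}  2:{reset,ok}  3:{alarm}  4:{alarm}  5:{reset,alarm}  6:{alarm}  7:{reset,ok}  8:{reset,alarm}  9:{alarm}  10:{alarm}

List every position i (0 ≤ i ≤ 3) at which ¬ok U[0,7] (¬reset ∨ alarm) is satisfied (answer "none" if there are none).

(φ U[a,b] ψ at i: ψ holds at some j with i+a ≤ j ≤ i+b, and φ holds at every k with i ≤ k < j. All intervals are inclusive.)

Evaluate at each i in [0,3]:
  i=0: ✗ (lhs fails at k=0 before rhs at j=1)
  i=1: ✓ (rhs at j=1)
  i=2: ✗ (lhs fails at k=2 before rhs at j=3)
  i=3: ✓ (rhs at j=3)

1, 3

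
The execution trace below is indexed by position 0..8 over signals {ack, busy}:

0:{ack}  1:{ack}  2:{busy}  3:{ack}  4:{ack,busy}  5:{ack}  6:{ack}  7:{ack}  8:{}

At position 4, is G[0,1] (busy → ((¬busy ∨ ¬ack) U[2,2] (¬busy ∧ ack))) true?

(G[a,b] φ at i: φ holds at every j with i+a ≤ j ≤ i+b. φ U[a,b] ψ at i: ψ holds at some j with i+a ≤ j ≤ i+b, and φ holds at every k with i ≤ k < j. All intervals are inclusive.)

Check (busy → ((¬busy ∨ ¬ack) U[2,2] (¬busy ∧ ack))) at every j in [4,5]:
  j=4: antecedent true; consequent fails → ✗
  j=5: antecedent false → ✓
Fails at j=4 → formula fails.

Does not hold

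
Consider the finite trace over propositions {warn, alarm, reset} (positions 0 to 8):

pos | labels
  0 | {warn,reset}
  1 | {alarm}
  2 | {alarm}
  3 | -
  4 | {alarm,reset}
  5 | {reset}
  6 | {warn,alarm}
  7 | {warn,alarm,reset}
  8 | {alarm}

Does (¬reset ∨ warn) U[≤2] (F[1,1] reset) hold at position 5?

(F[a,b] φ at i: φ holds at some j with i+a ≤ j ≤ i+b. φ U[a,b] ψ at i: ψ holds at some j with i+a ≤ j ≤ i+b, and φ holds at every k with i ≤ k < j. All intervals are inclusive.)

No

Need some j in [5,7] with F[1,1] reset, and (¬reset ∨ warn) at every k in [5,j-1].
  j=5: F[1,1] reset — fails (none in [6,6]).
  j=6: F[1,1] reset holds, but (¬reset ∨ warn) fails at k=5 → not this j.
  j=7: F[1,1] reset — fails (none in [8,8]).
No j in the window works → until fails.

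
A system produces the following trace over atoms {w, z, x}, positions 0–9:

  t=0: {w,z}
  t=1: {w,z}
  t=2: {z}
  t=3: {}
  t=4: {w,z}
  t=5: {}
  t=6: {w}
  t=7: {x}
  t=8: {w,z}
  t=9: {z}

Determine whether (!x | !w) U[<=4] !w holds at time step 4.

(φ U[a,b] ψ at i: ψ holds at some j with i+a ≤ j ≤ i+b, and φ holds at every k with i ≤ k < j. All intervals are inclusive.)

Holds

Need some j in [4,8] with !w, and (!x | !w) at every k in [4,j-1].
  j=4: !w false.
  j=5: !w holds; (!x | !w) holds at every k in [4,4] → satisfied.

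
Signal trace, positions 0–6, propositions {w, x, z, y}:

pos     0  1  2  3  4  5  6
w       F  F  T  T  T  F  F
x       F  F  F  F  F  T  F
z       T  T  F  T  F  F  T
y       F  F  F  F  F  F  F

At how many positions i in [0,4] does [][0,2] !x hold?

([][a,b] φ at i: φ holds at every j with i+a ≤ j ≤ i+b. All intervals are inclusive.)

Evaluate at each i in [0,4]:
  i=0: ✓ (all of [0,2])
  i=1: ✓ (all of [1,3])
  i=2: ✓ (all of [2,4])
  i=3: ✗ (fails at j=5)
  i=4: ✗ (fails at j=5)
Positions where it holds: {0, 1, 2} → 3.

3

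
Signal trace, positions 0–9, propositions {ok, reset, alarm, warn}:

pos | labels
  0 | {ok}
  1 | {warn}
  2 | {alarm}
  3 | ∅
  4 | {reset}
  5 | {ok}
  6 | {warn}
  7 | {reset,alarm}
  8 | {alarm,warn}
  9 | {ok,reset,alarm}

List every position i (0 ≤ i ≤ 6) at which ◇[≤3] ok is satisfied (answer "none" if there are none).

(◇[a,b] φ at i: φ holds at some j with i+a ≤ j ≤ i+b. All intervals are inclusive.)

0, 2, 3, 4, 5, 6

Evaluate at each i in [0,6]:
  i=0: ✓ (witness j=0)
  i=1: ✗ (none in [1,4])
  i=2: ✓ (witness j=5)
  i=3: ✓ (witness j=5)
  i=4: ✓ (witness j=5)
  i=5: ✓ (witness j=5)
  i=6: ✓ (witness j=9)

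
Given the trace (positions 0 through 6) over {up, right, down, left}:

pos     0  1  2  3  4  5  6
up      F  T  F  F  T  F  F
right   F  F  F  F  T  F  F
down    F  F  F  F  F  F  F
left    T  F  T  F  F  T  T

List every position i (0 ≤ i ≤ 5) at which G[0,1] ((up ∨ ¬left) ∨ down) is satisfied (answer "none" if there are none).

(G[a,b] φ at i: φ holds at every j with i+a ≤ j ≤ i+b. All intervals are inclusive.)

Evaluate at each i in [0,5]:
  i=0: ✗ (fails at j=0)
  i=1: ✗ (fails at j=2)
  i=2: ✗ (fails at j=2)
  i=3: ✓ (all of [3,4])
  i=4: ✗ (fails at j=5)
  i=5: ✗ (fails at j=5)

3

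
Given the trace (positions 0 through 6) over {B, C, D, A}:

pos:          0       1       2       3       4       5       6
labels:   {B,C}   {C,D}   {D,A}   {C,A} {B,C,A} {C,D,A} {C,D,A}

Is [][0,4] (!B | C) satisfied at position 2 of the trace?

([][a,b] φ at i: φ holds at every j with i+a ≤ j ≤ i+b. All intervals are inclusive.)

Yes

Check (!B | C) at every j in [2,6]:
  j=2: true
  j=3: true
  j=4: true
  j=5: true
  j=6: true
All positions satisfy it → formula holds.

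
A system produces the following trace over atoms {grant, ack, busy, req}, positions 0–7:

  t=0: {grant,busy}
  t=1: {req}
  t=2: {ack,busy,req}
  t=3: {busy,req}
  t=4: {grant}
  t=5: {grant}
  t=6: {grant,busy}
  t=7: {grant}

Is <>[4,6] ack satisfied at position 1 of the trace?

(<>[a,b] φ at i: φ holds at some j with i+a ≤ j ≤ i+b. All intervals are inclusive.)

No

Check ack at each j in [5,7]:
  j=5: false
  j=6: false
  j=7: false
No position in the window satisfies it → formula fails.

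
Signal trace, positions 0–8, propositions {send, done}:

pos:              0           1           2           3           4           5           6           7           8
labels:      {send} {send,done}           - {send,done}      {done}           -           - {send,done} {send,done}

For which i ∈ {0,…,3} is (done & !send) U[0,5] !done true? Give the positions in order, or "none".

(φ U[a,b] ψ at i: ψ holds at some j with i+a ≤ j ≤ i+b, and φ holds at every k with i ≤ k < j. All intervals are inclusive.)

Evaluate at each i in [0,3]:
  i=0: ✓ (rhs at j=0)
  i=1: ✗ (lhs fails at k=1 before rhs at j=2)
  i=2: ✓ (rhs at j=2)
  i=3: ✗ (lhs fails at k=3 before rhs at j=5)

0, 2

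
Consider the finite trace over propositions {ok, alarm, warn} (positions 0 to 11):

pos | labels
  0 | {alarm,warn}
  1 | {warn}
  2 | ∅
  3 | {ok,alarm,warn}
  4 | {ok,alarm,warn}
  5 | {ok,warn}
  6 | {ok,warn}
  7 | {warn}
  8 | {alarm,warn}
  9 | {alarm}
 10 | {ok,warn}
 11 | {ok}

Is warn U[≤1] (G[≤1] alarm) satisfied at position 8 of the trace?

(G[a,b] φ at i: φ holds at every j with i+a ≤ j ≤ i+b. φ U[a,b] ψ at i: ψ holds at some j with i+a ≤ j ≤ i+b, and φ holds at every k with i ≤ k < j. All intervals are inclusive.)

Yes

Need some j in [8,9] with G[≤1] alarm, and warn at every k in [8,j-1].
  j=8: G[≤1] alarm holds; no prefix to check → satisfied.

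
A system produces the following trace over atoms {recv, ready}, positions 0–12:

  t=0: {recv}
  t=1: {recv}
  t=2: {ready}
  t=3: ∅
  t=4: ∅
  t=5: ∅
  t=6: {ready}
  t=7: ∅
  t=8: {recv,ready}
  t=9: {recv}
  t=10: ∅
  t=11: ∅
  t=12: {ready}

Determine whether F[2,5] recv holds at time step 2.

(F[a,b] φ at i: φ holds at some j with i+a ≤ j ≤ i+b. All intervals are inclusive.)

Does not hold

Check recv at each j in [4,7]:
  j=4: false
  j=5: false
  j=6: false
  j=7: false
No position in the window satisfies it → formula fails.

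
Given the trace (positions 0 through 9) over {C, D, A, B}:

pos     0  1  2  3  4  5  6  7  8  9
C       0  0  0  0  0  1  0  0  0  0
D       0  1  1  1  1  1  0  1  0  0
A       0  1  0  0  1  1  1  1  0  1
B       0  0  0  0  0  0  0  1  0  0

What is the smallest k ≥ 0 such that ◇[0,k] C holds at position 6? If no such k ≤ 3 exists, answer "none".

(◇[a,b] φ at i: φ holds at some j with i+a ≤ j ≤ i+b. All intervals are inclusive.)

Scan j = 6,7,… for C:
  j=6: fails
  j=7: fails
  j=8: fails
  j=9: fails
No j in [6,9] satisfies it → none.

none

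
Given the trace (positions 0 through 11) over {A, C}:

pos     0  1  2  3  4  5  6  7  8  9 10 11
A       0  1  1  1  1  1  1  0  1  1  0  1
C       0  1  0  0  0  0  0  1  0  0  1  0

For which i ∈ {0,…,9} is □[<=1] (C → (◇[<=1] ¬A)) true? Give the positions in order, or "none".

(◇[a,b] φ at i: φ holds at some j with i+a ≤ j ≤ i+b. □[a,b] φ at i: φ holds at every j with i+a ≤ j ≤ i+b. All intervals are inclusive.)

2, 3, 4, 5, 6, 7, 8, 9

Evaluate at each i in [0,9]:
  i=0: ✗ (fails at j=1)
  i=1: ✗ (fails at j=1)
  i=2: ✓ (all of [2,3])
  i=3: ✓ (all of [3,4])
  i=4: ✓ (all of [4,5])
  i=5: ✓ (all of [5,6])
  i=6: ✓ (all of [6,7])
  i=7: ✓ (all of [7,8])
  i=8: ✓ (all of [8,9])
  i=9: ✓ (all of [9,10])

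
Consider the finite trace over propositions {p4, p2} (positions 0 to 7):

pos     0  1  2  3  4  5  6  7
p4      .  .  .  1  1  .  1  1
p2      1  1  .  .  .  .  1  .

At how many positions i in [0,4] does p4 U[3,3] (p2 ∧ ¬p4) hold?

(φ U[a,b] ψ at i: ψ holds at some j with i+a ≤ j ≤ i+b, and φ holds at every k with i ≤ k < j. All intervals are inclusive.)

Evaluate at each i in [0,4]:
  i=0: ✗ (no rhs in [3,3])
  i=1: ✗ (no rhs in [4,4])
  i=2: ✗ (no rhs in [5,5])
  i=3: ✗ (no rhs in [6,6])
  i=4: ✗ (no rhs in [7,7])
Positions where it holds: {} → 0.

0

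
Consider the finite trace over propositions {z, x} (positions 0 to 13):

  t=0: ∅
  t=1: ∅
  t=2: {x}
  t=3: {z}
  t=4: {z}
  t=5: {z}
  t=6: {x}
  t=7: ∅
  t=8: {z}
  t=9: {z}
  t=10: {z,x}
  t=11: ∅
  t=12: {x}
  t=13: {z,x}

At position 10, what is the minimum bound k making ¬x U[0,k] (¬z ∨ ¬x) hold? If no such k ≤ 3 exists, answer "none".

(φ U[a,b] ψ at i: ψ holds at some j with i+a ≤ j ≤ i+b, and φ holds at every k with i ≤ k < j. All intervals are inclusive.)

Need earliest j ≥ 10 with (¬z ∨ ¬x), and ¬x at every k in [10,j-1].
  j=10: rhs fails.
  j=11: rhs holds but lhs fails at k=10.
  j=12: rhs holds but lhs fails at k=10.
  j=13: rhs fails.
No witness within the range → none.

none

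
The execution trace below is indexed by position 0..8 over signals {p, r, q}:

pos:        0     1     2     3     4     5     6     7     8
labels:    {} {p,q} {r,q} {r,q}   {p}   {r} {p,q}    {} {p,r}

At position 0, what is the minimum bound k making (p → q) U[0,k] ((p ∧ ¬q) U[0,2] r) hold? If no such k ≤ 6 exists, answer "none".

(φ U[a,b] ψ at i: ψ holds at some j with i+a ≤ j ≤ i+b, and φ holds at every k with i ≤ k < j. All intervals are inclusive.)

2

Need earliest j ≥ 0 with ((p ∧ ¬q) U[0,2] r), and (p → q) at every k in [0,j-1].
  j=0: rhs fails.
  j=1: rhs fails.
  j=2: rhs holds; lhs holds on [0,1]. k = 2.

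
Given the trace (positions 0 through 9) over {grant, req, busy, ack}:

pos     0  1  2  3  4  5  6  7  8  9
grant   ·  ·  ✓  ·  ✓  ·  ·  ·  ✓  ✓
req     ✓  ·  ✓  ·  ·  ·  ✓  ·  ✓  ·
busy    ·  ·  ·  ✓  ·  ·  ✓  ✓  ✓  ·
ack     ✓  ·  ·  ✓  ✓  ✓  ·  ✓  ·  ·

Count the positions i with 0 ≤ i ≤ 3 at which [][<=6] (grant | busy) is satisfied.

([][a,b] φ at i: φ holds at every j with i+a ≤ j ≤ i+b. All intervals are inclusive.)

0

Evaluate at each i in [0,3]:
  i=0: ✗ (fails at j=0)
  i=1: ✗ (fails at j=1)
  i=2: ✗ (fails at j=5)
  i=3: ✗ (fails at j=5)
Positions where it holds: {} → 0.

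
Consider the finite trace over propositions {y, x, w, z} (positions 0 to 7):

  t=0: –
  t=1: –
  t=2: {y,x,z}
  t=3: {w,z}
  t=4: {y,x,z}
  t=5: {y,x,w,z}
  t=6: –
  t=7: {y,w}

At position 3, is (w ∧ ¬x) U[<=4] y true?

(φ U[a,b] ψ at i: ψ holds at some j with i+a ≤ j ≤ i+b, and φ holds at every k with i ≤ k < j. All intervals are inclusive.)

Need some j in [3,7] with y, and (w ∧ ¬x) at every k in [3,j-1].
  j=3: y false.
  j=4: y holds; (w ∧ ¬x) holds at every k in [3,3] → satisfied.

Holds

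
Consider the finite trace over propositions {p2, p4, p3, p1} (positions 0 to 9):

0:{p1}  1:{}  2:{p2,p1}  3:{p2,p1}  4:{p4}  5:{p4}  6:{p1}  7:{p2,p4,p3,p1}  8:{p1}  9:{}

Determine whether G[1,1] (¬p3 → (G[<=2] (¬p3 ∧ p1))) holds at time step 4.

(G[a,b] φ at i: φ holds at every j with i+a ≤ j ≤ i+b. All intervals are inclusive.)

No

Check (¬p3 → (G[<=2] (¬p3 ∧ p1))) at every j in [5,5]:
  j=5: antecedent true; consequent fails at 5 → ✗
Fails at j=5 → formula fails.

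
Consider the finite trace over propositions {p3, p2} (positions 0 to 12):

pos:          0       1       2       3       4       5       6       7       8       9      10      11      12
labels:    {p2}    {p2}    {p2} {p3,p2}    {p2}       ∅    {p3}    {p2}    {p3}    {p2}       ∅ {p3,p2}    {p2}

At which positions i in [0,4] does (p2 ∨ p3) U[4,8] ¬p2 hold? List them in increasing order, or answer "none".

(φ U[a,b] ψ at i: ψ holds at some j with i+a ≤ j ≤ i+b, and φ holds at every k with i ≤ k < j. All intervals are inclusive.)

0, 1

Evaluate at each i in [0,4]:
  i=0: ✓ (rhs at j=5; lhs holds on [0,4])
  i=1: ✓ (rhs at j=5; lhs holds on [1,4])
  i=2: ✗ (lhs fails at k=5 before rhs at j=6)
  i=3: ✗ (lhs fails at k=5 before rhs at j=8)
  i=4: ✗ (lhs fails at k=5 before rhs at j=8)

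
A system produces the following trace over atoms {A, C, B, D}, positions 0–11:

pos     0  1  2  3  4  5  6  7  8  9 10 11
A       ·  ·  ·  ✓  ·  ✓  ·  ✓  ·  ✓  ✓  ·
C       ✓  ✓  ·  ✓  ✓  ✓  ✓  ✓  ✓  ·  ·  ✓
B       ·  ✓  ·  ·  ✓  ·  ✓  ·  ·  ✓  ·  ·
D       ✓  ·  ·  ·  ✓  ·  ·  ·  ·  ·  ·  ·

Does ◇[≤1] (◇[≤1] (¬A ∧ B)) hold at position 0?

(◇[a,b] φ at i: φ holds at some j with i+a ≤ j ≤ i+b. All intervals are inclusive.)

Yes

Check ◇[≤1] (¬A ∧ B) at each j in [0,1]:
  j=0: holds (witness at 1)
  j=1: holds (witness at 1)
Found at j=0 → formula holds.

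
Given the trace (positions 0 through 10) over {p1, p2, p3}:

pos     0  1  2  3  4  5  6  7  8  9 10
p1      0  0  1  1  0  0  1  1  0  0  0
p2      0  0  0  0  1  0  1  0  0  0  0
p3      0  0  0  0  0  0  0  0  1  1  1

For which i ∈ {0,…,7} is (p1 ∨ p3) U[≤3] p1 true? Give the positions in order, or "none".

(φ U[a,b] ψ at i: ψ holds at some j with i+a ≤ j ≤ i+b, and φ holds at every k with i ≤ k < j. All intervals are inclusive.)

2, 3, 6, 7

Evaluate at each i in [0,7]:
  i=0: ✗ (lhs fails at k=0 before rhs at j=2)
  i=1: ✗ (lhs fails at k=1 before rhs at j=2)
  i=2: ✓ (rhs at j=2)
  i=3: ✓ (rhs at j=3)
  i=4: ✗ (lhs fails at k=4 before rhs at j=6)
  i=5: ✗ (lhs fails at k=5 before rhs at j=6)
  i=6: ✓ (rhs at j=6)
  i=7: ✓ (rhs at j=7)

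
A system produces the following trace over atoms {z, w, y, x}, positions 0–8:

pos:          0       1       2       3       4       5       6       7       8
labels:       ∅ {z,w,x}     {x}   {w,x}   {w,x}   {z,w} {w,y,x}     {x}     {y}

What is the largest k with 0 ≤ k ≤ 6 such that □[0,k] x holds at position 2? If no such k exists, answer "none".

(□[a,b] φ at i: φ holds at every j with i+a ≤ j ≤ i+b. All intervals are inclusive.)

2

x must hold from j=2 onward; find where it first fails.
  j=2: holds
  j=3: holds
  j=4: holds
  j=5: fails
Holds on [2,4], so largest k = 2.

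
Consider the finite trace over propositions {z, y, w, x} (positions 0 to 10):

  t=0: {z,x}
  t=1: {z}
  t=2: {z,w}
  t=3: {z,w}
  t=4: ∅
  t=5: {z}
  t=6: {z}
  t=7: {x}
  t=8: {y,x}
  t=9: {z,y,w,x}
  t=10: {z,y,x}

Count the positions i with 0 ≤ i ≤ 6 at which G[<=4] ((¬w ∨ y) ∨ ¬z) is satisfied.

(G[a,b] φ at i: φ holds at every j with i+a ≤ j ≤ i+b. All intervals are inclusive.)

3

Evaluate at each i in [0,6]:
  i=0: ✗ (fails at j=2)
  i=1: ✗ (fails at j=2)
  i=2: ✗ (fails at j=2)
  i=3: ✗ (fails at j=3)
  i=4: ✓ (all of [4,8])
  i=5: ✓ (all of [5,9])
  i=6: ✓ (all of [6,10])
Positions where it holds: {4, 5, 6} → 3.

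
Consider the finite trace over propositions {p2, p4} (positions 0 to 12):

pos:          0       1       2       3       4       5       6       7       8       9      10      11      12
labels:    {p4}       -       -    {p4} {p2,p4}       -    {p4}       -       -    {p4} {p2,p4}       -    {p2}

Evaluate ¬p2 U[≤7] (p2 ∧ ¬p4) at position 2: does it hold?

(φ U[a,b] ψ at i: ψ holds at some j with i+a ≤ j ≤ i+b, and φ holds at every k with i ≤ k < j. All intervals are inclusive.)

Need some j in [2,9] with (p2 ∧ ¬p4), and ¬p2 at every k in [2,j-1].
  j=2: (p2 ∧ ¬p4) false.
  j=3: (p2 ∧ ¬p4) false.
  j=4: (p2 ∧ ¬p4) false.
  j=5: (p2 ∧ ¬p4) false.
  j=6: (p2 ∧ ¬p4) false.
  j=7: (p2 ∧ ¬p4) false.
  j=8: (p2 ∧ ¬p4) false.
  j=9: (p2 ∧ ¬p4) false.
No j in the window works → until fails.

Does not hold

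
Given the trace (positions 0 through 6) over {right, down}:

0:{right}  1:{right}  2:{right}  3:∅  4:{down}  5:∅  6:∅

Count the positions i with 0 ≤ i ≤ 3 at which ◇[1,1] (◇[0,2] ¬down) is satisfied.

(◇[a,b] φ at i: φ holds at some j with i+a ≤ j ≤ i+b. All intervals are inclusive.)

4

Evaluate at each i in [0,3]:
  i=0: ✓ (witness j=1)
  i=1: ✓ (witness j=2)
  i=2: ✓ (witness j=3)
  i=3: ✓ (witness j=4)
Positions where it holds: {0, 1, 2, 3} → 4.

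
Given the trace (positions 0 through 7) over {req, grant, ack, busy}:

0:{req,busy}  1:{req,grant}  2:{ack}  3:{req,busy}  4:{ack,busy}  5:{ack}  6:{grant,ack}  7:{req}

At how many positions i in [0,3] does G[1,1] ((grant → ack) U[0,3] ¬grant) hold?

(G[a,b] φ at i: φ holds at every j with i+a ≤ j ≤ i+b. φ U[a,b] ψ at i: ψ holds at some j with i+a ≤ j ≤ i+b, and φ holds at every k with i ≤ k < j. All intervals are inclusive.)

Evaluate at each i in [0,3]:
  i=0: ✗ (fails at j=1)
  i=1: ✓ (all of [2,2])
  i=2: ✓ (all of [3,3])
  i=3: ✓ (all of [4,4])
Positions where it holds: {1, 2, 3} → 3.

3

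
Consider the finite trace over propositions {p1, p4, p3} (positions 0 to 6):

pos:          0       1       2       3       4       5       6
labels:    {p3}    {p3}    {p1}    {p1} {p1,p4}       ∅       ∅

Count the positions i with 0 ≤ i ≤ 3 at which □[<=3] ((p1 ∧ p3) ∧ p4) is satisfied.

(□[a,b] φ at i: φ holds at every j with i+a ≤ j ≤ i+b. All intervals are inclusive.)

Evaluate at each i in [0,3]:
  i=0: ✗ (fails at j=0)
  i=1: ✗ (fails at j=1)
  i=2: ✗ (fails at j=2)
  i=3: ✗ (fails at j=3)
Positions where it holds: {} → 0.

0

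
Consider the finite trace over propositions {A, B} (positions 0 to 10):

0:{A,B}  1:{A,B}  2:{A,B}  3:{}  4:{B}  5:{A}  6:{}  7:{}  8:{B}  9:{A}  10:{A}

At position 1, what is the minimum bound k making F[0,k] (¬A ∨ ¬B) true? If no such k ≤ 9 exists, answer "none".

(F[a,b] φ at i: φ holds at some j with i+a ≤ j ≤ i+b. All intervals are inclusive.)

2

Scan j = 1,2,… for (¬A ∨ ¬B):
  j=1: fails
  j=2: fails
  j=3: holds
First hit at j=3, so smallest k = 3-1 = 2.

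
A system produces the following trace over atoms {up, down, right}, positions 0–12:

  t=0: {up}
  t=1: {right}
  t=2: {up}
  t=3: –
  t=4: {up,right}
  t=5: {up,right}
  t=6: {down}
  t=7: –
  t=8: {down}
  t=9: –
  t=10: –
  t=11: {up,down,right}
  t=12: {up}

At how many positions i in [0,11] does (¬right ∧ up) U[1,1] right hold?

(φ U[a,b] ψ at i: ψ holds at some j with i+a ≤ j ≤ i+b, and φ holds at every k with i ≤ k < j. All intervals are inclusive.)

Evaluate at each i in [0,11]:
  i=0: ✓ (rhs at j=1; lhs holds on [0,0])
  i=1: ✗ (no rhs in [2,2])
  i=2: ✗ (no rhs in [3,3])
  i=3: ✗ (lhs fails at k=3 before rhs at j=4)
  i=4: ✗ (lhs fails at k=4 before rhs at j=5)
  i=5: ✗ (no rhs in [6,6])
  i=6: ✗ (no rhs in [7,7])
  i=7: ✗ (no rhs in [8,8])
  i=8: ✗ (no rhs in [9,9])
  i=9: ✗ (no rhs in [10,10])
  i=10: ✗ (lhs fails at k=10 before rhs at j=11)
  i=11: ✗ (no rhs in [12,12])
Positions where it holds: {0} → 1.

1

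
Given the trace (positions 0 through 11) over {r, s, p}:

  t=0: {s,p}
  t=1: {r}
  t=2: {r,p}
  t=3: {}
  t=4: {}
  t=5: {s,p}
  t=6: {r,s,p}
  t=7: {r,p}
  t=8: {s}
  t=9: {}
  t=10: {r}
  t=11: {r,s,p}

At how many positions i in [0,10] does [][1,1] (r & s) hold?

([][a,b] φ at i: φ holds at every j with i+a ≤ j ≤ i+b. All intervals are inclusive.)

2

Evaluate at each i in [0,10]:
  i=0: ✗ (fails at j=1)
  i=1: ✗ (fails at j=2)
  i=2: ✗ (fails at j=3)
  i=3: ✗ (fails at j=4)
  i=4: ✗ (fails at j=5)
  i=5: ✓ (all of [6,6])
  i=6: ✗ (fails at j=7)
  i=7: ✗ (fails at j=8)
  i=8: ✗ (fails at j=9)
  i=9: ✗ (fails at j=10)
  i=10: ✓ (all of [11,11])
Positions where it holds: {5, 10} → 2.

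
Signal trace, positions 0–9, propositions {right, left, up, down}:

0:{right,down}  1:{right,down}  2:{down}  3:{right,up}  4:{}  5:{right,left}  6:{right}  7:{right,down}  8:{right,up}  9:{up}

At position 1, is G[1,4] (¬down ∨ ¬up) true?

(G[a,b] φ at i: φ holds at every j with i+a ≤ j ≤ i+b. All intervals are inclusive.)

Check (¬down ∨ ¬up) at every j in [2,5]:
  j=2: true
  j=3: true
  j=4: true
  j=5: true
All positions satisfy it → formula holds.

True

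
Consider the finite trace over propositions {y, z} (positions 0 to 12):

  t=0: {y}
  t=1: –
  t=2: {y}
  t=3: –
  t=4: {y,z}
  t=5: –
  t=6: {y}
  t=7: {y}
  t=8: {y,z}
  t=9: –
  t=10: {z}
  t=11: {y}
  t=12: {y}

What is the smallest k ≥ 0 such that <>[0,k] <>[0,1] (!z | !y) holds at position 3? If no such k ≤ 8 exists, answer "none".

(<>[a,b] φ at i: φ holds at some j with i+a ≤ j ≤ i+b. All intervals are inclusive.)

Scan j = 3,4,… for <>[0,1] (!z | !y):
  j=3: holds
First hit at j=3, so smallest k = 3-3 = 0.

0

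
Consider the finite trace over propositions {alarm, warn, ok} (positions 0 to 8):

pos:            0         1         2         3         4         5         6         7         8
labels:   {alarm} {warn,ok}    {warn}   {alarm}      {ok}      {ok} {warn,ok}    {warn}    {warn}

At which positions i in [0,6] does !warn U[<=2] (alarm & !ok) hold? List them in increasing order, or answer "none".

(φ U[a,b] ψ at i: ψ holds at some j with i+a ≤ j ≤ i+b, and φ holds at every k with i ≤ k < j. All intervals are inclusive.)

0, 3

Evaluate at each i in [0,6]:
  i=0: ✓ (rhs at j=0)
  i=1: ✗ (lhs fails at k=1 before rhs at j=3)
  i=2: ✗ (lhs fails at k=2 before rhs at j=3)
  i=3: ✓ (rhs at j=3)
  i=4: ✗ (no rhs in [4,6])
  i=5: ✗ (no rhs in [5,7])
  i=6: ✗ (no rhs in [6,8])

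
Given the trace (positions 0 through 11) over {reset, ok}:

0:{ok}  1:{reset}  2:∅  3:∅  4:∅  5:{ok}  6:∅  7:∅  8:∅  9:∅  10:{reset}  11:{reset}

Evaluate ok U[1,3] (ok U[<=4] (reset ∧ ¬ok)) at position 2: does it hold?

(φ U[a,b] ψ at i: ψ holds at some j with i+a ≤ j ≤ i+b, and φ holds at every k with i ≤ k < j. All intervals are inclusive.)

Need some j in [3,5] with (ok U[<=4] (reset ∧ ¬ok)), and ok at every k in [2,j-1].
  j=3: (ok U[<=4] (reset ∧ ¬ok)) — fails.
  j=4: (ok U[<=4] (reset ∧ ¬ok)) — fails.
  j=5: (ok U[<=4] (reset ∧ ¬ok)) — fails.
No j in the window works → until fails.

False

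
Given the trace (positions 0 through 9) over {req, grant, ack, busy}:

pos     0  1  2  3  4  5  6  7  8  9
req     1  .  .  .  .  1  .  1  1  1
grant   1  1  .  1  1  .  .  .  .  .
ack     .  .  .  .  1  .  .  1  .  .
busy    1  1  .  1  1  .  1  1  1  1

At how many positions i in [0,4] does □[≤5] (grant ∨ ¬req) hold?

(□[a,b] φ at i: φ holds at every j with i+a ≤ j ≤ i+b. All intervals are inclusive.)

0

Evaluate at each i in [0,4]:
  i=0: ✗ (fails at j=5)
  i=1: ✗ (fails at j=5)
  i=2: ✗ (fails at j=5)
  i=3: ✗ (fails at j=5)
  i=4: ✗ (fails at j=5)
Positions where it holds: {} → 0.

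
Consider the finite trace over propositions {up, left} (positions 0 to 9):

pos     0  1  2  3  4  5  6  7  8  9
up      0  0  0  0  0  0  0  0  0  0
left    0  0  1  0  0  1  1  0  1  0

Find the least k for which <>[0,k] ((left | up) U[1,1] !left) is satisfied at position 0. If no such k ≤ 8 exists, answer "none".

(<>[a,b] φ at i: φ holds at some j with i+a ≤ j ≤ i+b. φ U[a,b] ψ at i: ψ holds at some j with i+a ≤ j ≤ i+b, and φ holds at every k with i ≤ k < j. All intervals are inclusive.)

Scan j = 0,1,… for ((left | up) U[1,1] !left):
  j=0: fails
  j=1: fails
  j=2: holds
First hit at j=2, so smallest k = 2-0 = 2.

2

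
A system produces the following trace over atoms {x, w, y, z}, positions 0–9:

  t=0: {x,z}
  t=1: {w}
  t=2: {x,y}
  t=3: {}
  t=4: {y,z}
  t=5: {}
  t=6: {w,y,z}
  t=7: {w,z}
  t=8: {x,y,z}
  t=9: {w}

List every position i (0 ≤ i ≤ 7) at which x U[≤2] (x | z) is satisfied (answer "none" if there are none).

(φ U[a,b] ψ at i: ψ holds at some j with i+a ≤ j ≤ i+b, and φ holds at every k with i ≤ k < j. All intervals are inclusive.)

Evaluate at each i in [0,7]:
  i=0: ✓ (rhs at j=0)
  i=1: ✗ (lhs fails at k=1 before rhs at j=2)
  i=2: ✓ (rhs at j=2)
  i=3: ✗ (lhs fails at k=3 before rhs at j=4)
  i=4: ✓ (rhs at j=4)
  i=5: ✗ (lhs fails at k=5 before rhs at j=6)
  i=6: ✓ (rhs at j=6)
  i=7: ✓ (rhs at j=7)

0, 2, 4, 6, 7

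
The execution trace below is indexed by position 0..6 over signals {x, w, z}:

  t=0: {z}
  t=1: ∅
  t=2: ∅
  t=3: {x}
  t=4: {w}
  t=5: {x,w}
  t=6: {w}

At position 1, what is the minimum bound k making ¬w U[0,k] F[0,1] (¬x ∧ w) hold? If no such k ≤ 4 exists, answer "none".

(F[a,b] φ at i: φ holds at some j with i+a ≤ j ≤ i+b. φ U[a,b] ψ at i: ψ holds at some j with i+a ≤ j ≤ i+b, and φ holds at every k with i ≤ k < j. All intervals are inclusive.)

2

Need earliest j ≥ 1 with F[0,1] (¬x ∧ w), and ¬w at every k in [1,j-1].
  j=1: rhs fails.
  j=2: rhs fails.
  j=3: rhs holds; lhs holds on [1,2]. k = 2.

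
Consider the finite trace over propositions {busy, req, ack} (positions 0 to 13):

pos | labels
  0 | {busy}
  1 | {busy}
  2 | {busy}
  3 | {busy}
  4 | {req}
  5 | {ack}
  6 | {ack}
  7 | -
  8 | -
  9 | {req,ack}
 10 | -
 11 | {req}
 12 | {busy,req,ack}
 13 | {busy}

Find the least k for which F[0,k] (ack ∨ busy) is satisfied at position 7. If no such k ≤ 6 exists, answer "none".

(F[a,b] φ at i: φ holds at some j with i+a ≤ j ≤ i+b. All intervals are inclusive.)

2

Scan j = 7,8,… for (ack ∨ busy):
  j=7: fails
  j=8: fails
  j=9: holds
First hit at j=9, so smallest k = 9-7 = 2.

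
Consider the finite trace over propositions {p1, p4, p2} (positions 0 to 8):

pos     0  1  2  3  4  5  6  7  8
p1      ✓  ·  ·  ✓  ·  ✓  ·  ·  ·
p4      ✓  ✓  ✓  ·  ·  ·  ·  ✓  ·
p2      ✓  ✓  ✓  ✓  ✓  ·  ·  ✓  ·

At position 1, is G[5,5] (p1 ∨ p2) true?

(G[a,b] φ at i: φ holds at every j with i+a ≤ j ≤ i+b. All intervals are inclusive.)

Check (p1 ∨ p2) at every j in [6,6]:
  j=6: false
Fails at j=6 → formula fails.

No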